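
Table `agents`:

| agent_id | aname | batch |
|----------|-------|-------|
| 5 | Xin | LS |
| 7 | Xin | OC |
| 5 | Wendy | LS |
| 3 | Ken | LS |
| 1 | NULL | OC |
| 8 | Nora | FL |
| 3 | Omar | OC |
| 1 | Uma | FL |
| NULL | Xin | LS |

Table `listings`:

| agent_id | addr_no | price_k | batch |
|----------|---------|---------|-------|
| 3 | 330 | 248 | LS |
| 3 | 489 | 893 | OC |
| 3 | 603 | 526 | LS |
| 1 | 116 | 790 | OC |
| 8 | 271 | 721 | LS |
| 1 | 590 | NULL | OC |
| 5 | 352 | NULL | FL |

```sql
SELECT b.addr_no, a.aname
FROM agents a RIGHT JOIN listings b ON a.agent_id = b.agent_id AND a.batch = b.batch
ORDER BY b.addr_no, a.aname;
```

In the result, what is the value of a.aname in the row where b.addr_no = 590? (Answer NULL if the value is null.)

NULL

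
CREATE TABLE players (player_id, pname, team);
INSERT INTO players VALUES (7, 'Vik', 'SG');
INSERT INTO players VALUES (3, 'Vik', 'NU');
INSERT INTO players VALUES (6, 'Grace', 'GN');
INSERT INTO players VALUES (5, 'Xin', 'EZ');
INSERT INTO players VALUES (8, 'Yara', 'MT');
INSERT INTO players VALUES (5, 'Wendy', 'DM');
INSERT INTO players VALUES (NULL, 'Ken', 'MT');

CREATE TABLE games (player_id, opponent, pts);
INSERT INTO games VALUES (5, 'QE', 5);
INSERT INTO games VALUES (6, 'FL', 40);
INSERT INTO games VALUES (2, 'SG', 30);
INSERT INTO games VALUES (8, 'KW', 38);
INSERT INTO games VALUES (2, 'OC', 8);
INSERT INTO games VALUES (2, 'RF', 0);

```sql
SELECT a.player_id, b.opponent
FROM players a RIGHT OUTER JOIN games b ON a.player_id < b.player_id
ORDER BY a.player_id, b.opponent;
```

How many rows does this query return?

12

RIGHT JOIN keeps every row from `games`; unmatched rows get NULL for `players`'s columns.
Matching on a.player_id < b.player_id. A NULL in a compared column never satisfies the condition.
- a[0] player_id=7 → 1 match(es) in b → 1 row(s).
- a[1] player_id=3 → 3 match(es) in b → 3 row(s).
- a[2] player_id=6 → 1 match(es) in b → 1 row(s).
- a[3] player_id=5 → 2 match(es) in b → 2 row(s).
- a[4] player_id=8 → no match.
- a[5] player_id=5 → 2 match(es) in b → 2 row(s).
- a[6] player_id=NULL → no match.
- 3 b row(s) had no a match → kept, a columns NULL.
Total: 9 matched + 3 padded = 12 rows.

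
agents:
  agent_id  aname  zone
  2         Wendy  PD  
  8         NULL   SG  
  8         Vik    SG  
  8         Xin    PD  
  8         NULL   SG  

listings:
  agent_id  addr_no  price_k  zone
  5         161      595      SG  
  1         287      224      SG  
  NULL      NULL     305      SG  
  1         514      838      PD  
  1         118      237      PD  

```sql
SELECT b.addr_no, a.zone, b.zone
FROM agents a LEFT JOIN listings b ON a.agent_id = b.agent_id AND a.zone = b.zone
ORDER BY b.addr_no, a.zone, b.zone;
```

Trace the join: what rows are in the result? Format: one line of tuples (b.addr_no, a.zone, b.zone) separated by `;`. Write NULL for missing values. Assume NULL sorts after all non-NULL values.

(NULL, PD, NULL); (NULL, PD, NULL); (NULL, SG, NULL); (NULL, SG, NULL); (NULL, SG, NULL)

LEFT JOIN keeps every row from `agents`; unmatched rows get NULL for `listings`'s columns.
Matching on a.agent_id = b.agent_id AND a.zone = b.zone. A NULL in a compared column never satisfies the condition.
- a[0] agent_id=2, zone=PD → no match; kept with NULLs on the b side.
- a[1] agent_id=8, zone=SG → no match; kept with NULLs on the b side.
- a[2] agent_id=8, zone=SG → no match; kept with NULLs on the b side.
- a[3] agent_id=8, zone=PD → no match; kept with NULLs on the b side.
- a[4] agent_id=8, zone=SG → no match; kept with NULLs on the b side.
After projecting and ordering:
b.addr_no | a.zone | b.zone
NULL | PD | NULL
NULL | PD | NULL
NULL | SG | NULL
NULL | SG | NULL
NULL | SG | NULL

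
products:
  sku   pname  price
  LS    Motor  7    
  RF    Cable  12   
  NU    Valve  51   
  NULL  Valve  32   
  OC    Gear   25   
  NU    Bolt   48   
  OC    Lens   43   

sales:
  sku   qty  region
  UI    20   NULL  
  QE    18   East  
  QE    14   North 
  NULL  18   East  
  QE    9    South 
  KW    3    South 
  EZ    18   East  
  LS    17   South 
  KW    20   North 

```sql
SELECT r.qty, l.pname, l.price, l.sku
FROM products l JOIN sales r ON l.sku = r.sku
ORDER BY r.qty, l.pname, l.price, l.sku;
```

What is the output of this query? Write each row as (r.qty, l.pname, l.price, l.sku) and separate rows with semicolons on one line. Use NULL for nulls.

(17, Motor, 7, LS)

INNER JOIN keeps only pairs where the ON condition holds.
Matching on l.sku = r.sku. A NULL in a compared column never satisfies the condition.
- l row (sku=LS): matches 1 r row(s) → 1 output row(s).
- l row (sku=RF): no match → dropped.
- l row (sku=NU): no match → dropped.
- l row (sku=NULL): no match → dropped.
- l row (sku=OC): no match → dropped.
- l row (sku=NU): no match → dropped.
- l row (sku=OC): no match → dropped.
After projecting and ordering:
r.qty | l.pname | l.price | l.sku
17 | Motor | 7 | LS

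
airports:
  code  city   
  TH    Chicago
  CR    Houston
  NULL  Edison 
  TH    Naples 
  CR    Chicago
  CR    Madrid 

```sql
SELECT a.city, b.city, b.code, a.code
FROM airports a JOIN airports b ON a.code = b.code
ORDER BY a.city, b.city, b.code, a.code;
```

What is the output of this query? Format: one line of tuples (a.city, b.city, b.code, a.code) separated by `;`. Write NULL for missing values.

(Chicago, Chicago, CR, CR); (Chicago, Chicago, TH, TH); (Chicago, Houston, CR, CR); (Chicago, Madrid, CR, CR); (Chicago, Naples, TH, TH); (Houston, Chicago, CR, CR); (Houston, Houston, CR, CR); (Houston, Madrid, CR, CR); (Madrid, Chicago, CR, CR); (Madrid, Houston, CR, CR); (Madrid, Madrid, CR, CR); (Naples, Chicago, TH, TH); (Naples, Naples, TH, TH)

INNER JOIN keeps only pairs where the ON condition holds.
Matching on a.code = b.code. A NULL in a compared column never satisfies the condition.
- a (code=TH) pairs with 2 row(s) of b.
- a (code=CR) pairs with 3 row(s) of b.
- a (code=NULL) has no partner → excluded.
- a (code=TH) pairs with 2 row(s) of b.
- a (code=CR) pairs with 3 row(s) of b.
- a (code=CR) pairs with 3 row(s) of b.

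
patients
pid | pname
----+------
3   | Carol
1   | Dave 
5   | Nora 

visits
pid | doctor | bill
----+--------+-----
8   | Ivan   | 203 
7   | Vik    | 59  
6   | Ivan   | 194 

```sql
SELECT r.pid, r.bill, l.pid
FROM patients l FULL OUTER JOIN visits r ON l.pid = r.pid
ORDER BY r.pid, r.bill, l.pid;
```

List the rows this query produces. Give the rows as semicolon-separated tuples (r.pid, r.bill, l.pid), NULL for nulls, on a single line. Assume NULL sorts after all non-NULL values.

FULL OUTER JOIN keeps every row from both sides; unmatched rows get NULL for the other side's columns.
Matching on l.pid = r.pid.
Matched pairs: 0; unmatched l rows kept: 3; unmatched r rows kept: 3.

(6, 194, NULL); (7, 59, NULL); (8, 203, NULL); (NULL, NULL, 1); (NULL, NULL, 3); (NULL, NULL, 5)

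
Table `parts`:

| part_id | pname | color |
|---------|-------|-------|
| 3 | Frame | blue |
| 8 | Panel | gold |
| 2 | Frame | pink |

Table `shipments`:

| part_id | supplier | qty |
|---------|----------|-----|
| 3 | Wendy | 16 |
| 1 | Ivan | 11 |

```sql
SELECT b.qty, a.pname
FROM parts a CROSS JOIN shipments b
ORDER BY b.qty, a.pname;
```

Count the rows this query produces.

6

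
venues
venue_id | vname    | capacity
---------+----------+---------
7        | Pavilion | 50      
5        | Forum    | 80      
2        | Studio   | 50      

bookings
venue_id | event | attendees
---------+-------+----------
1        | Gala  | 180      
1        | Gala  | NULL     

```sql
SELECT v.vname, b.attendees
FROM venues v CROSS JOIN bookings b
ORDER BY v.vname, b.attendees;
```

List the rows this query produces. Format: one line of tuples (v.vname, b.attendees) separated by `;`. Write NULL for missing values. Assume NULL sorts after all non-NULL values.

(Forum, 180); (Forum, NULL); (Pavilion, 180); (Pavilion, NULL); (Studio, 180); (Studio, NULL)

CROSS JOIN pairs every row of `venues` with every row of `bookings`: 3 × 2 = 6 rows.
After projecting and ordering:
v.vname | b.attendees
Forum | 180
Forum | NULL
Pavilion | 180
Pavilion | NULL
Studio | 180
Studio | NULL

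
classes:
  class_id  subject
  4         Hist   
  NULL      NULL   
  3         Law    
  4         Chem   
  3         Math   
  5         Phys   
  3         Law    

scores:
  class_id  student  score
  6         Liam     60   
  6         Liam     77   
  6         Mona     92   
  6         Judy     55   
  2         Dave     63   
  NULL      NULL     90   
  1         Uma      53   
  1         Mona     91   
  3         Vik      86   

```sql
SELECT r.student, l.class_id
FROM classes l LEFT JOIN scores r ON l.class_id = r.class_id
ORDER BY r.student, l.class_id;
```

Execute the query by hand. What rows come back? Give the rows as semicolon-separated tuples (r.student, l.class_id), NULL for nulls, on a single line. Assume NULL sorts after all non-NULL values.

LEFT JOIN keeps every row from `classes`; unmatched rows get NULL for `scores`'s columns.
Matching on l.class_id = r.class_id. A NULL in a compared column never satisfies the condition.
- class_id=4: no r row matches, row kept with r columns NULL.
- class_id=NULL: no r row matches, row kept with r columns NULL.
- class_id=3: 1 matching r row(s), so 1 row(s) emitted.
- class_id=4: no r row matches, row kept with r columns NULL.
- class_id=3: 1 matching r row(s), so 1 row(s) emitted.
- class_id=5: no r row matches, row kept with r columns NULL.
- class_id=3: 1 matching r row(s), so 1 row(s) emitted.
After projecting and ordering:
r.student | l.class_id
Vik | 3
Vik | 3
Vik | 3
NULL | 4
NULL | 4
NULL | 5
NULL | NULL

(Vik, 3); (Vik, 3); (Vik, 3); (NULL, 4); (NULL, 4); (NULL, 5); (NULL, NULL)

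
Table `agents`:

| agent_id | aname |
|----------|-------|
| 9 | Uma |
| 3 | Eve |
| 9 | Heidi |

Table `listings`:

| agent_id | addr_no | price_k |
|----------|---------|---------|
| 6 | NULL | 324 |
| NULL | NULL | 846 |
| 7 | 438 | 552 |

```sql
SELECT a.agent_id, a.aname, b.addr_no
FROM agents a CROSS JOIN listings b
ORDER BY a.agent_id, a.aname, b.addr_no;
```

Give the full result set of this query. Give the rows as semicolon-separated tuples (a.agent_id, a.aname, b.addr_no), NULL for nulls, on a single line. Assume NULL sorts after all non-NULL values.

(3, Eve, 438); (3, Eve, NULL); (3, Eve, NULL); (9, Heidi, 438); (9, Heidi, NULL); (9, Heidi, NULL); (9, Uma, 438); (9, Uma, NULL); (9, Uma, NULL)

CROSS JOIN pairs every row of `agents` with every row of `listings`: 3 × 3 = 9 rows.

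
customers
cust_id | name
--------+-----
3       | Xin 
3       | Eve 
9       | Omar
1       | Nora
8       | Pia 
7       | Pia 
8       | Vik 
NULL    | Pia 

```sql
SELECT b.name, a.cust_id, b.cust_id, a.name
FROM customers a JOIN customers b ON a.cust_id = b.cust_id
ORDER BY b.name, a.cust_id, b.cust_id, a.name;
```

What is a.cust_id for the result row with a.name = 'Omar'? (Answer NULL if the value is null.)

9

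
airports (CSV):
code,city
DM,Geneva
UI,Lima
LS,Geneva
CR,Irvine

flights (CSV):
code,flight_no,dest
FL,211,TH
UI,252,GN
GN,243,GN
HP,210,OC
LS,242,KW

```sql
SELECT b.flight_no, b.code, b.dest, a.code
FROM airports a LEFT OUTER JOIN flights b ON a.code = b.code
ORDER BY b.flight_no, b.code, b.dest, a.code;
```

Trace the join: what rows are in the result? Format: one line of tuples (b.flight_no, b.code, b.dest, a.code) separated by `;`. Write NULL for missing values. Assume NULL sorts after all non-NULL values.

LEFT JOIN keeps every row from `airports`; unmatched rows get NULL for `flights`'s columns.
Matching on a.code = b.code.
- a row (code=DM): no match → kept, b columns NULL.
- a row (code=UI): matches 1 b row(s) → 1 output row(s).
- a row (code=LS): matches 1 b row(s) → 1 output row(s).
- a row (code=CR): no match → kept, b columns NULL.
After projecting and ordering:
b.flight_no | b.code | b.dest | a.code
242 | LS | KW | LS
252 | UI | GN | UI
NULL | NULL | NULL | CR
NULL | NULL | NULL | DM

(242, LS, KW, LS); (252, UI, GN, UI); (NULL, NULL, NULL, CR); (NULL, NULL, NULL, DM)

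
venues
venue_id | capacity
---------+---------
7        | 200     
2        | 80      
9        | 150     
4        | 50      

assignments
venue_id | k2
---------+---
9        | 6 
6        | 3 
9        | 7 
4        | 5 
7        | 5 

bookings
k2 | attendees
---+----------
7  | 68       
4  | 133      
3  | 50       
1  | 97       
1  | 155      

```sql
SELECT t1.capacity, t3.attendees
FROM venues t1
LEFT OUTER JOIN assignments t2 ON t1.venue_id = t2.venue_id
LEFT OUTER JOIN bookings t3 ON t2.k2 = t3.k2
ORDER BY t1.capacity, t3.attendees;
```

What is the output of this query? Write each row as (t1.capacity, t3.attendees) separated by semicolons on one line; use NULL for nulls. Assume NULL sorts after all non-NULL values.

(50, NULL); (80, NULL); (150, 68); (150, NULL); (200, NULL)

Step 1 — t1 LEFT JOIN t2 on venue_id → 5 row(s).
Then LEFT JOIN `bookings t3` on k2: each of those 5 rows is kept; rows whose t2.k2 has no match in t3 get NULL for t3's columns.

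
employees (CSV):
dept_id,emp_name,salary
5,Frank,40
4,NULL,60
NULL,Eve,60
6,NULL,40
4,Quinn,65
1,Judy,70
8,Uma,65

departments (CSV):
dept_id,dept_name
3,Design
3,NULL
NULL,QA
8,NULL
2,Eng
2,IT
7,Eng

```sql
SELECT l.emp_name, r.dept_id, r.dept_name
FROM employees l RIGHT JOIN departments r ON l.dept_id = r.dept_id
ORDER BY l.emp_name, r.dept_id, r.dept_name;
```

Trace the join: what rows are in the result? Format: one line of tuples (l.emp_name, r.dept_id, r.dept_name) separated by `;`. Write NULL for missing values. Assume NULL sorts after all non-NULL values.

(Uma, 8, NULL); (NULL, 2, Eng); (NULL, 2, IT); (NULL, 3, Design); (NULL, 3, NULL); (NULL, 7, Eng); (NULL, NULL, QA)

RIGHT JOIN keeps every row from `departments`; unmatched rows get NULL for `employees`'s columns.
Matching on l.dept_id = r.dept_id. A NULL in a compared column never satisfies the condition.
- l row (dept_id=5): no match.
- l row (dept_id=4): no match.
- l row (dept_id=NULL): no match.
- l row (dept_id=6): no match.
- l row (dept_id=4): no match.
- l row (dept_id=1): no match.
- l row (dept_id=8): matches 1 r row(s) → 1 output row(s).
- 6 r row(s) had no l match → kept, l columns NULL.
After projecting and ordering:
l.emp_name | r.dept_id | r.dept_name
Uma | 8 | NULL
NULL | 2 | Eng
NULL | 2 | IT
NULL | 3 | Design
NULL | 3 | NULL
NULL | 7 | Eng
NULL | NULL | QA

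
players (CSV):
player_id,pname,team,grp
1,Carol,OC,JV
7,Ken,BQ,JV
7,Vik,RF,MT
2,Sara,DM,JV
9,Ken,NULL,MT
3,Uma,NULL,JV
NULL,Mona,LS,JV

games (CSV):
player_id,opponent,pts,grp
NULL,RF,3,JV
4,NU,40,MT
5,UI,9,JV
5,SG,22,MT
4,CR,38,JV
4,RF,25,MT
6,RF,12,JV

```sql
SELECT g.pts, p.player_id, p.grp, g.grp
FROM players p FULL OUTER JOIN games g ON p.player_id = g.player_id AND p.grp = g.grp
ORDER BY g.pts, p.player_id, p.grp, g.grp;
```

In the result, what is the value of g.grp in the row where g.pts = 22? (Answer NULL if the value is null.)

MT

FULL OUTER JOIN keeps every row from both sides; unmatched rows get NULL for the other side's columns.
Matching on p.player_id = g.player_id AND p.grp = g.grp. A NULL in a compared column never satisfies the condition.
Matched pairs: 0; unmatched p rows kept: 7; unmatched g rows kept: 7.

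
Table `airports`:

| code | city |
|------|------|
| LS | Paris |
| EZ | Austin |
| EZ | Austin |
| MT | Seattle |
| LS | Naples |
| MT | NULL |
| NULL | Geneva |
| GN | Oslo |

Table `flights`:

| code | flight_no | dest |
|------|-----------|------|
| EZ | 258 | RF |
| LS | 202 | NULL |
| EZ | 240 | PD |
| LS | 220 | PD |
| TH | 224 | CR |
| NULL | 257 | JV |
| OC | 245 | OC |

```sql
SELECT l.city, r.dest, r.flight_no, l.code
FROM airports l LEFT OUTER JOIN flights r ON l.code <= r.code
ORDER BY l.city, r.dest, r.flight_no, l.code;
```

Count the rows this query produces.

29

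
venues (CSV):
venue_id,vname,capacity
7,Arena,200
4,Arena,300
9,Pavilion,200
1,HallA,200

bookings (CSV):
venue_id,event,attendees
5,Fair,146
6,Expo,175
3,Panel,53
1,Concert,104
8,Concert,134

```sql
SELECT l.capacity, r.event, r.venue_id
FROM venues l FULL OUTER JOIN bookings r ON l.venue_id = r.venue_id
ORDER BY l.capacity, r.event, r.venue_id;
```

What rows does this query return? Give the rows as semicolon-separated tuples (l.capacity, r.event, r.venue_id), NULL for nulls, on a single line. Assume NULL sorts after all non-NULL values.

(200, Concert, 1); (200, NULL, NULL); (200, NULL, NULL); (300, NULL, NULL); (NULL, Concert, 8); (NULL, Expo, 6); (NULL, Fair, 5); (NULL, Panel, 3)

FULL OUTER JOIN keeps every row from both sides; unmatched rows get NULL for the other side's columns.
Matching on l.venue_id = r.venue_id.
Matched pairs: 1; unmatched l rows kept: 3; unmatched r rows kept: 4.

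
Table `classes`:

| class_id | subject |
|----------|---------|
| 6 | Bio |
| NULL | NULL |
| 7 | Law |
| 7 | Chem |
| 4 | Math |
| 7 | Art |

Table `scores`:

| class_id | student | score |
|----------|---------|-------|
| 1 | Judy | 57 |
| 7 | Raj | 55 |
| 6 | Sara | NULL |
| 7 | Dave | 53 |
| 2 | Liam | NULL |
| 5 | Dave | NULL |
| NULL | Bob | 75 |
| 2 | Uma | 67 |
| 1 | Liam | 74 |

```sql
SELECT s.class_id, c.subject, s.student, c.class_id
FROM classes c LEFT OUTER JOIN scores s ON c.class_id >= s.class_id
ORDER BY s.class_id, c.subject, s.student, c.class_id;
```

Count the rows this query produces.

35

LEFT JOIN keeps every row from `classes`; unmatched rows get NULL for `scores`'s columns.
Matching on c.class_id >= s.class_id. A NULL in a compared column never satisfies the condition.
- c row (class_id=6): matches 6 s row(s) → 6 output row(s).
- c row (class_id=NULL): no match → kept, s columns NULL.
- c row (class_id=7): matches 8 s row(s) → 8 output row(s).
- c row (class_id=7): matches 8 s row(s) → 8 output row(s).
- c row (class_id=4): matches 4 s row(s) → 4 output row(s).
- c row (class_id=7): matches 8 s row(s) → 8 output row(s).
Total: 34 matched + 1 padded = 35 rows.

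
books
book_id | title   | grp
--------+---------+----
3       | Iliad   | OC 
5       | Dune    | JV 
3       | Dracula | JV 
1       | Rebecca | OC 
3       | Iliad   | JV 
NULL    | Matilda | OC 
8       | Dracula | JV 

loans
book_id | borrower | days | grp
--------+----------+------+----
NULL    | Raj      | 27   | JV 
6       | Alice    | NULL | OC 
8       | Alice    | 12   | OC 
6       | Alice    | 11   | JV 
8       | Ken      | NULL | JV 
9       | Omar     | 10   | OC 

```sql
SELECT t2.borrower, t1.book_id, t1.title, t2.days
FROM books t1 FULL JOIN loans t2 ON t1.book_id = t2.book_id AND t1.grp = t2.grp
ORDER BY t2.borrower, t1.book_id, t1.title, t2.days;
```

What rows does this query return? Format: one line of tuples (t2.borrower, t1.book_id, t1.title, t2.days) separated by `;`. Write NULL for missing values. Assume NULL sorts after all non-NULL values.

(Alice, NULL, NULL, 11); (Alice, NULL, NULL, 12); (Alice, NULL, NULL, NULL); (Ken, 8, Dracula, NULL); (Omar, NULL, NULL, 10); (Raj, NULL, NULL, 27); (NULL, 1, Rebecca, NULL); (NULL, 3, Dracula, NULL); (NULL, 3, Iliad, NULL); (NULL, 3, Iliad, NULL); (NULL, 5, Dune, NULL); (NULL, NULL, Matilda, NULL)

FULL OUTER JOIN keeps every row from both sides; unmatched rows get NULL for the other side's columns.
Matching on t1.book_id = t2.book_id AND t1.grp = t2.grp. A NULL in a compared column never satisfies the condition.
- t1[0] book_id=3, grp=OC → no match; kept with NULLs on the t2 side.
- t1[1] book_id=5, grp=JV → no match; kept with NULLs on the t2 side.
- t1[2] book_id=3, grp=JV → no match; kept with NULLs on the t2 side.
- t1[3] book_id=1, grp=OC → no match; kept with NULLs on the t2 side.
- t1[4] book_id=3, grp=JV → no match; kept with NULLs on the t2 side.
- t1[5] book_id=NULL, grp=OC → no match; kept with NULLs on the t2 side.
- t1[6] book_id=8, grp=JV → 1 match(es) in t2 → 1 row(s).
- 5 row(s) from t2 found no t1 partner → padded with NULL.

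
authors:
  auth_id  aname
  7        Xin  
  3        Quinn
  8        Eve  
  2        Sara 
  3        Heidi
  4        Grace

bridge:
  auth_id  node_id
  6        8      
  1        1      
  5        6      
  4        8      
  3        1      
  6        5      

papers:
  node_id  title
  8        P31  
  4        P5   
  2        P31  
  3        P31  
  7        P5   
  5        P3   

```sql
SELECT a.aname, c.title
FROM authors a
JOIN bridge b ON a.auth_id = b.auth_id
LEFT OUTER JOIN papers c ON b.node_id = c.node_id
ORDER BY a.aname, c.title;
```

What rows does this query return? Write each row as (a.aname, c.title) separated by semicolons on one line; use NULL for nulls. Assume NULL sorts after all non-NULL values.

Step 1 — a INNER JOIN b on auth_id → 3 row(s).
Then LEFT JOIN `papers c` on node_id: each of those 3 rows is kept; rows whose b.node_id has no match in c get NULL for c's columns.

(Grace, P31); (Heidi, NULL); (Quinn, NULL)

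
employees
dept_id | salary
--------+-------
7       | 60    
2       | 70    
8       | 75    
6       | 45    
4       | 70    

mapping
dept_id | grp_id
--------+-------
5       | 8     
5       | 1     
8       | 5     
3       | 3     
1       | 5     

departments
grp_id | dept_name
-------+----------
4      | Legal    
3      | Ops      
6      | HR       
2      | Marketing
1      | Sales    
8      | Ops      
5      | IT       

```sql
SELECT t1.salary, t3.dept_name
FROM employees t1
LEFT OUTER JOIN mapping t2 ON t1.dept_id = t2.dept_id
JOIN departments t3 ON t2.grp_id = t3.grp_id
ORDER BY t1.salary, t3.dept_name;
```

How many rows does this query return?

1

Joins associate left-to-right: employees LEFT JOIN mapping on dept_id gives 5 intermediate row(s).
Then INNER JOIN `departments t3` on grp_id: keep only rows whose t2.grp_id appears in t3.
Result: 1 row(s).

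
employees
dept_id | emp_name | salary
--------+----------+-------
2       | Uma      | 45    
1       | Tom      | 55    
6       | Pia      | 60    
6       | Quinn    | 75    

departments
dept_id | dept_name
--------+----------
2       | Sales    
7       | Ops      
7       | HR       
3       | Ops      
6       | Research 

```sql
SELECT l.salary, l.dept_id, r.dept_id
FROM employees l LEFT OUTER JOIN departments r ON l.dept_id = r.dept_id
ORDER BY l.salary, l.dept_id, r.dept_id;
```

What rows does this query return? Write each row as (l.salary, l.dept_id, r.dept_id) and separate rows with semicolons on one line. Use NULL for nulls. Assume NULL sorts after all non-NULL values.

(45, 2, 2); (55, 1, NULL); (60, 6, 6); (75, 6, 6)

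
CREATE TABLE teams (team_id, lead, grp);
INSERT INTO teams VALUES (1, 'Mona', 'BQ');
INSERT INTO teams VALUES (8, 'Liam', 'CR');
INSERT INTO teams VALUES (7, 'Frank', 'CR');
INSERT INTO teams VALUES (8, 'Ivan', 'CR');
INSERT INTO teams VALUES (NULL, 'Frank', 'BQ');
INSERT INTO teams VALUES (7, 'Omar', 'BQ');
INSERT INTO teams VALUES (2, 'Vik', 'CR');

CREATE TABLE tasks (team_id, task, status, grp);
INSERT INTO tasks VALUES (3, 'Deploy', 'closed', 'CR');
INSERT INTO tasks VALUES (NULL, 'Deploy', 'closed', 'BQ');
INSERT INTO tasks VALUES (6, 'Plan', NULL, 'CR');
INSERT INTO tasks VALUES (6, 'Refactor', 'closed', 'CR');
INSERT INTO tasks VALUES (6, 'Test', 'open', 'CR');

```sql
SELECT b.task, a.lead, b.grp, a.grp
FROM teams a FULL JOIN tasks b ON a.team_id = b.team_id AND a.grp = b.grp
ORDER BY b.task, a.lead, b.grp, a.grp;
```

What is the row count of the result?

12

FULL OUTER JOIN keeps every row from both sides; unmatched rows get NULL for the other side's columns.
Matching on a.team_id = b.team_id AND a.grp = b.grp. A NULL in a compared column never satisfies the condition.
Matched pairs: 0; unmatched a rows kept: 7; unmatched b rows kept: 5.
Total: 0 matched + 12 padded = 12 rows.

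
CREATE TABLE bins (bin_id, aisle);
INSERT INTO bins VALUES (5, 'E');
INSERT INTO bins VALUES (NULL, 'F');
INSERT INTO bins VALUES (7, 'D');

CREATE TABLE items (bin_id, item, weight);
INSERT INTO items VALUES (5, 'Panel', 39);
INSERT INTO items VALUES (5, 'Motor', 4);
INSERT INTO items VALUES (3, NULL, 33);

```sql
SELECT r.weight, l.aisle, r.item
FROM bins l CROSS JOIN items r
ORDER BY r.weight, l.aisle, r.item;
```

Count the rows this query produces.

CROSS JOIN pairs every row of `bins` with every row of `items`: 3 × 3 = 9 rows.

9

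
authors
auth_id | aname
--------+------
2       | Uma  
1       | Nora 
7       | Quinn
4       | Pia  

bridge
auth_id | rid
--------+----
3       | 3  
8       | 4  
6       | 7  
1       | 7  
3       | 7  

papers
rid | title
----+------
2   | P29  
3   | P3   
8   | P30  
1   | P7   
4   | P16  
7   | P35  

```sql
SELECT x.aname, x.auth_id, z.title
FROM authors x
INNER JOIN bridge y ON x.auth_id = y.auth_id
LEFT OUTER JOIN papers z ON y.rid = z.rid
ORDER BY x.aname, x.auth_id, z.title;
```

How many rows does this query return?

1

Evaluate left to right. First `authors x INNER JOIN bridge y` on auth_id: 1 row(s).
Then LEFT JOIN `papers z` on rid: each of those 1 rows is kept; rows whose y.rid has no match in z get NULL for z's columns.
Result: 1 row(s).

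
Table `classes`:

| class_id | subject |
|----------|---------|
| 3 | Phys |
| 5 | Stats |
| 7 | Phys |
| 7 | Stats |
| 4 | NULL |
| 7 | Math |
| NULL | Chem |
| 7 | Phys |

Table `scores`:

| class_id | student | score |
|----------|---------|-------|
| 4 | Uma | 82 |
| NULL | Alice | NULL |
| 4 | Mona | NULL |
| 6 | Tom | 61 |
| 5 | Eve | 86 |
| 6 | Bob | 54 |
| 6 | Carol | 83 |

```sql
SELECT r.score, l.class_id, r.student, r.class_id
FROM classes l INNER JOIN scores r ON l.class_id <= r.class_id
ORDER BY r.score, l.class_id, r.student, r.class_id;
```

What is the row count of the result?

INNER JOIN keeps only pairs where the ON condition holds.
Matching on l.class_id <= r.class_id. A NULL in a compared column never satisfies the condition.
Matched pairs: 16.
Total: 16 rows.

16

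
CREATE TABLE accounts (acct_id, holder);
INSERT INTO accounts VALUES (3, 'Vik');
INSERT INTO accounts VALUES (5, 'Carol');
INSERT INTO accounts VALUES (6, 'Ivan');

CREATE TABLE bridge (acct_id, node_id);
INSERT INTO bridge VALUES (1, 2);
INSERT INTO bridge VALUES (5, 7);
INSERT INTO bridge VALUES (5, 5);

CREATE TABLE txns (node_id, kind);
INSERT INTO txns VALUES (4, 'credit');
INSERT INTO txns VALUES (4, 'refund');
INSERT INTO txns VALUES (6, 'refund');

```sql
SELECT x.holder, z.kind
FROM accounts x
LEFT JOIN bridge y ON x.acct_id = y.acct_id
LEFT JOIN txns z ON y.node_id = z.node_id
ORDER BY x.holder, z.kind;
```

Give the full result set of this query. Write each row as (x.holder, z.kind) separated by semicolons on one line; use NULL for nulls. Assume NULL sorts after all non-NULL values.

Joins associate left-to-right: accounts LEFT JOIN bridge on acct_id gives 4 intermediate row(s).
Then LEFT JOIN `txns z` on node_id: each of those 4 rows is kept; rows whose y.node_id has no match in z get NULL for z's columns.

(Carol, NULL); (Carol, NULL); (Ivan, NULL); (Vik, NULL)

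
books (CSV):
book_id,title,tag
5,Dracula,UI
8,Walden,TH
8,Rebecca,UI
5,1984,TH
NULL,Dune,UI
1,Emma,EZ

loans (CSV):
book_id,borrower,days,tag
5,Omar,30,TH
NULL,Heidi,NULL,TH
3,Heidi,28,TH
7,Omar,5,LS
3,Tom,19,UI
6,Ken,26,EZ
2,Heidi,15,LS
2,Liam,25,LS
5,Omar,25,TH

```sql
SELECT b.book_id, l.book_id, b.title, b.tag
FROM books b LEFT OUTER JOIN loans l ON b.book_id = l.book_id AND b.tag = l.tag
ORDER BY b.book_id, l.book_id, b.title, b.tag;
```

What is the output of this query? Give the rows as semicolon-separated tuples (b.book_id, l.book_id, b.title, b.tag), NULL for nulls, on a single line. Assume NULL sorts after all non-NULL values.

LEFT JOIN keeps every row from `books`; unmatched rows get NULL for `loans`'s columns.
Matching on b.book_id = l.book_id AND b.tag = l.tag. A NULL in a compared column never satisfies the condition.
Matched pairs: 2; unmatched b rows kept: 5.

(1, NULL, Emma, EZ); (5, 5, 1984, TH); (5, 5, 1984, TH); (5, NULL, Dracula, UI); (8, NULL, Rebecca, UI); (8, NULL, Walden, TH); (NULL, NULL, Dune, UI)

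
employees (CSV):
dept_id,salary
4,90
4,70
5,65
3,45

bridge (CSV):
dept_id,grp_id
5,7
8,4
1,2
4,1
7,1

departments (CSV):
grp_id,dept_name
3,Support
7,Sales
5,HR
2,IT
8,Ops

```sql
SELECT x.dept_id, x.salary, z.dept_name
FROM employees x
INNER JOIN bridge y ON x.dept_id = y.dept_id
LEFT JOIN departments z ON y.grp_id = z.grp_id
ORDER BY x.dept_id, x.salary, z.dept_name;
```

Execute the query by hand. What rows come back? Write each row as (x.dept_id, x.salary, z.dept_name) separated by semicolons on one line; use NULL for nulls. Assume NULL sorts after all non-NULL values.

Joins associate left-to-right: employees INNER JOIN bridge on dept_id gives 3 intermediate row(s).
Then LEFT JOIN `departments z` on grp_id: each of those 3 rows is kept; rows whose y.grp_id has no match in z get NULL for z's columns.

(4, 70, NULL); (4, 90, NULL); (5, 65, Sales)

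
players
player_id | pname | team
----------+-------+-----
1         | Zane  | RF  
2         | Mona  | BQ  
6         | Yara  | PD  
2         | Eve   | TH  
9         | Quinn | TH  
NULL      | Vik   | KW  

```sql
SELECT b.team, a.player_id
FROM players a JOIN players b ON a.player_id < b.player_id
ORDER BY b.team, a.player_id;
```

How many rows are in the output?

9

INNER JOIN keeps only pairs where the ON condition holds.
Matching on a.player_id < b.player_id. A NULL in a compared column never satisfies the condition.
- a (player_id=1) pairs with 4 row(s) of b.
- a (player_id=2) pairs with 2 row(s) of b.
- a (player_id=6) pairs with 1 row(s) of b.
- a (player_id=2) pairs with 2 row(s) of b.
- a (player_id=9) has no partner → excluded.
- a (player_id=NULL) has no partner → excluded.
Total: 9 rows.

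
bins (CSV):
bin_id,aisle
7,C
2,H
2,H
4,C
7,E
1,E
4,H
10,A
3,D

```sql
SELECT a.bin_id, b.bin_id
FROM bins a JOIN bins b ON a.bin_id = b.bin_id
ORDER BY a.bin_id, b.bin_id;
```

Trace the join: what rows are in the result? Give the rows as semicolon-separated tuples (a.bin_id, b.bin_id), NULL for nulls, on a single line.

(1, 1); (2, 2); (2, 2); (2, 2); (2, 2); (3, 3); (4, 4); (4, 4); (4, 4); (4, 4); (7, 7); (7, 7); (7, 7); (7, 7); (10, 10)

INNER JOIN keeps only pairs where the ON condition holds.
Matching on a.bin_id = b.bin_id.
- bin_id=7: 2 matching b row(s), so 2 row(s) emitted.
- bin_id=2: 2 matching b row(s), so 2 row(s) emitted.
- bin_id=2: 2 matching b row(s), so 2 row(s) emitted.
- bin_id=4: 2 matching b row(s), so 2 row(s) emitted.
- bin_id=7: 2 matching b row(s), so 2 row(s) emitted.
- bin_id=1: 1 matching b row(s), so 1 row(s) emitted.
- bin_id=4: 2 matching b row(s), so 2 row(s) emitted.
- bin_id=10: 1 matching b row(s), so 1 row(s) emitted.
- bin_id=3: 1 matching b row(s), so 1 row(s) emitted.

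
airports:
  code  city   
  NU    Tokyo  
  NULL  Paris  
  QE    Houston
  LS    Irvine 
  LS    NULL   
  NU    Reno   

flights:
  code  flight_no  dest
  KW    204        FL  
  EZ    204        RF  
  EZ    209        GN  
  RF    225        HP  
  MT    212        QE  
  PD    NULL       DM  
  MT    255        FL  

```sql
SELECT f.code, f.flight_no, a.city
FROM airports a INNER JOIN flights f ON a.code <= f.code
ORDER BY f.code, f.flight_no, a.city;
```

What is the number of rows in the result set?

13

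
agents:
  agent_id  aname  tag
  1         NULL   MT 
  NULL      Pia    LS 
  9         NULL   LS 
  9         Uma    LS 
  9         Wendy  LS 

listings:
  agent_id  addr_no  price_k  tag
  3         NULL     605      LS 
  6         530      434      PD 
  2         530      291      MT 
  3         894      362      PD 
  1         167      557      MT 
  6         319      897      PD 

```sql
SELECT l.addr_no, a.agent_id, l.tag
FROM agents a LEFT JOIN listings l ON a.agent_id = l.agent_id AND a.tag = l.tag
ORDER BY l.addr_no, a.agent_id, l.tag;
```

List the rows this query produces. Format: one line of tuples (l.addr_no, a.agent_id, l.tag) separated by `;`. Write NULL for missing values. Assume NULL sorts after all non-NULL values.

LEFT JOIN keeps every row from `agents`; unmatched rows get NULL for `listings`'s columns.
Matching on a.agent_id = l.agent_id AND a.tag = l.tag. A NULL in a compared column never satisfies the condition.
- a (agent_id=1, tag=MT) pairs with 1 row(s) of l.
- a (agent_id=NULL, tag=LS) has no partner → padded with NULL.
- a (agent_id=9, tag=LS) has no partner → padded with NULL.
- a (agent_id=9, tag=LS) has no partner → padded with NULL.
- a (agent_id=9, tag=LS) has no partner → padded with NULL.
After projecting and ordering:
l.addr_no | a.agent_id | l.tag
167 | 1 | MT
NULL | 9 | NULL
NULL | 9 | NULL
NULL | 9 | NULL
NULL | NULL | NULL

(167, 1, MT); (NULL, 9, NULL); (NULL, 9, NULL); (NULL, 9, NULL); (NULL, NULL, NULL)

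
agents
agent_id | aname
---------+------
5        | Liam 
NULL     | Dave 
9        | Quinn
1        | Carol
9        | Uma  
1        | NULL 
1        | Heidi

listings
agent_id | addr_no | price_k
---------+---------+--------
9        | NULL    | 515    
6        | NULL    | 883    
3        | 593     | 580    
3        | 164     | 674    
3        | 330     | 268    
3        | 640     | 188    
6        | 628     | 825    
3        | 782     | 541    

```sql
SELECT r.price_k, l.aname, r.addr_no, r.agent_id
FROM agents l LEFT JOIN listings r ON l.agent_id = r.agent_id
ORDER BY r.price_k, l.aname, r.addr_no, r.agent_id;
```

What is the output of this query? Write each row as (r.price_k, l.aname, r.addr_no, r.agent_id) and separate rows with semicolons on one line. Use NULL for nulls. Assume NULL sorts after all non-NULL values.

LEFT JOIN keeps every row from `agents`; unmatched rows get NULL for `listings`'s columns.
Matching on l.agent_id = r.agent_id. A NULL in a compared column never satisfies the condition.
- l row (agent_id=5): no match → kept, r columns NULL.
- l row (agent_id=NULL): no match → kept, r columns NULL.
- l row (agent_id=9): matches 1 r row(s) → 1 output row(s).
- l row (agent_id=1): no match → kept, r columns NULL.
- l row (agent_id=9): matches 1 r row(s) → 1 output row(s).
- l row (agent_id=1): no match → kept, r columns NULL.
- l row (agent_id=1): no match → kept, r columns NULL.
After projecting and ordering:
r.price_k | l.aname | r.addr_no | r.agent_id
515 | Quinn | NULL | 9
515 | Uma | NULL | 9
NULL | Carol | NULL | NULL
NULL | Dave | NULL | NULL
NULL | Heidi | NULL | NULL
NULL | Liam | NULL | NULL
NULL | NULL | NULL | NULL

(515, Quinn, NULL, 9); (515, Uma, NULL, 9); (NULL, Carol, NULL, NULL); (NULL, Dave, NULL, NULL); (NULL, Heidi, NULL, NULL); (NULL, Liam, NULL, NULL); (NULL, NULL, NULL, NULL)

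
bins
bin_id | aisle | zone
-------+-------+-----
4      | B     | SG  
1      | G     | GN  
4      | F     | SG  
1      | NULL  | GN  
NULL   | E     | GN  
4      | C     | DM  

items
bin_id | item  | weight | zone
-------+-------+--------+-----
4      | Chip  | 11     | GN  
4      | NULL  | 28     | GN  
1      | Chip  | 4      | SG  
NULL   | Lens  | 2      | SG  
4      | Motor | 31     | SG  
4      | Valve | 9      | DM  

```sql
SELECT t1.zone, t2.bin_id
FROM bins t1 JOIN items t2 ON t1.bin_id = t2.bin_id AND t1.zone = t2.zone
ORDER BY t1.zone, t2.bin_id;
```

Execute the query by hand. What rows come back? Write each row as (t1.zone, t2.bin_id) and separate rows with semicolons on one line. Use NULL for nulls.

(DM, 4); (SG, 4); (SG, 4)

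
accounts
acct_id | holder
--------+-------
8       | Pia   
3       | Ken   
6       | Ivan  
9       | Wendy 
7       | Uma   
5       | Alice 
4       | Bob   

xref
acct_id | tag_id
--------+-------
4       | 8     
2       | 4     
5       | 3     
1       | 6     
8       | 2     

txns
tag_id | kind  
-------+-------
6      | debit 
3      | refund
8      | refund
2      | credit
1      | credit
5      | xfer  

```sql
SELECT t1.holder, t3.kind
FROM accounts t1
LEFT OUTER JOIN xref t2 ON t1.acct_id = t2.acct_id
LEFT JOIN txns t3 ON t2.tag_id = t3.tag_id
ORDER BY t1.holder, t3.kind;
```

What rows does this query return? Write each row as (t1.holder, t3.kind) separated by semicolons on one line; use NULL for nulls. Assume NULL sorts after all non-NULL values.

(Alice, refund); (Bob, refund); (Ivan, NULL); (Ken, NULL); (Pia, credit); (Uma, NULL); (Wendy, NULL)

Evaluate left to right. First `accounts t1 LEFT JOIN xref t2` on acct_id: 7 row(s).
Then LEFT JOIN `txns t3` on tag_id: each of those 7 rows is kept; rows whose t2.tag_id has no match in t3 get NULL for t3's columns.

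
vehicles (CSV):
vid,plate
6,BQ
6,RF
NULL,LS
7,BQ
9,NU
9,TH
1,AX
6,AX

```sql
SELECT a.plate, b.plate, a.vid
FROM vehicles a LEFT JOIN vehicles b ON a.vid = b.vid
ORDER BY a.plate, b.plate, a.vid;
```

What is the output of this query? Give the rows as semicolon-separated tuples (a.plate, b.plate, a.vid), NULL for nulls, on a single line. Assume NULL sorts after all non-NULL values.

(AX, AX, 1); (AX, AX, 6); (AX, BQ, 6); (AX, RF, 6); (BQ, AX, 6); (BQ, BQ, 6); (BQ, BQ, 7); (BQ, RF, 6); (LS, NULL, NULL); (NU, NU, 9); (NU, TH, 9); (RF, AX, 6); (RF, BQ, 6); (RF, RF, 6); (TH, NU, 9); (TH, TH, 9)

LEFT JOIN keeps every row from `vehicles a`; unmatched rows get NULL for `vehicles b`'s columns.
Matching on a.vid = b.vid. A NULL in a compared column never satisfies the condition.
- a[0] vid=6 → 3 match(es) in b → 3 row(s).
- a[1] vid=6 → 3 match(es) in b → 3 row(s).
- a[2] vid=NULL → no match; kept with NULLs on the b side.
- a[3] vid=7 → 1 match(es) in b → 1 row(s).
- a[4] vid=9 → 2 match(es) in b → 2 row(s).
- a[5] vid=9 → 2 match(es) in b → 2 row(s).
- a[6] vid=1 → 1 match(es) in b → 1 row(s).
- a[7] vid=6 → 3 match(es) in b → 3 row(s).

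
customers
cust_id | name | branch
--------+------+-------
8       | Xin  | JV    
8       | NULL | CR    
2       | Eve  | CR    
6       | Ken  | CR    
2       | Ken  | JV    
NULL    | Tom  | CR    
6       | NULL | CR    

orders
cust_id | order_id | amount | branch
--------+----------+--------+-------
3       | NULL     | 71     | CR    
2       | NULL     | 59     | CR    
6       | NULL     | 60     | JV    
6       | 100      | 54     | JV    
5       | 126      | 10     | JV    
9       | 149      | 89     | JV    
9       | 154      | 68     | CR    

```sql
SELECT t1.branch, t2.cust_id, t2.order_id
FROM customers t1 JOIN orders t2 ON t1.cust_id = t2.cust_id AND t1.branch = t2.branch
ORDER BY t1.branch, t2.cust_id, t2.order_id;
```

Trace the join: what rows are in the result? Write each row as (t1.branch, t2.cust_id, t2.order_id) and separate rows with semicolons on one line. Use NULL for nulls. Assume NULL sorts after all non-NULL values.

(CR, 2, NULL)

INNER JOIN keeps only pairs where the ON condition holds.
Matching on t1.cust_id = t2.cust_id AND t1.branch = t2.branch. A NULL in a compared column never satisfies the condition.
Matched pairs: 1.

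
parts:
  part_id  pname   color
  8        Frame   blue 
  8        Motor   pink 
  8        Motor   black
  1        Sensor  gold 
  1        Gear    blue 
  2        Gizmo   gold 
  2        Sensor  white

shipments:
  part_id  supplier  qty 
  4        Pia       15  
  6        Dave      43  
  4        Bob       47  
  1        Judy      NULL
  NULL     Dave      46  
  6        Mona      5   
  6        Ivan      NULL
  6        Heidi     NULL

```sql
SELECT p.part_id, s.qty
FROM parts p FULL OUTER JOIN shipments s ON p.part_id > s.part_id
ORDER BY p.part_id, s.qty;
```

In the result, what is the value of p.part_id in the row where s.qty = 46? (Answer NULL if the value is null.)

NULL

FULL OUTER JOIN keeps every row from both sides; unmatched rows get NULL for the other side's columns.
Matching on p.part_id > s.part_id. A NULL in a compared column never satisfies the condition.
- part_id=8: 7 matching s row(s), so 7 row(s) emitted.
- part_id=8: 7 matching s row(s), so 7 row(s) emitted.
- part_id=8: 7 matching s row(s), so 7 row(s) emitted.
- part_id=1: no s row matches, row kept with s columns NULL.
- part_id=1: no s row matches, row kept with s columns NULL.
- part_id=2: 1 matching s row(s), so 1 row(s) emitted.
- part_id=2: 1 matching s row(s), so 1 row(s) emitted.
- plus 1 unmatched s row(s), each kept with NULL p columns.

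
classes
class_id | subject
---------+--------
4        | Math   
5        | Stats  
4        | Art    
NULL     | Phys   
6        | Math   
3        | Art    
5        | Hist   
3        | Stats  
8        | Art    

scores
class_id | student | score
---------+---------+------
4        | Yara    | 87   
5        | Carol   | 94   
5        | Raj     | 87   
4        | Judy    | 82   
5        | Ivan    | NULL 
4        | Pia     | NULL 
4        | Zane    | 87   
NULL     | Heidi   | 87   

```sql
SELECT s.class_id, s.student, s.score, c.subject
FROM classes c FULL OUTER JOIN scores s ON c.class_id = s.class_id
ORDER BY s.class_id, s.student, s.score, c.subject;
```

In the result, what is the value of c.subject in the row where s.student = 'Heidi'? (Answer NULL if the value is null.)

FULL OUTER JOIN keeps every row from both sides; unmatched rows get NULL for the other side's columns.
Matching on c.class_id = s.class_id. A NULL in a compared column never satisfies the condition.
- c[0] class_id=4 → 4 match(es) in s → 4 row(s).
- c[1] class_id=5 → 3 match(es) in s → 3 row(s).
- c[2] class_id=4 → 4 match(es) in s → 4 row(s).
- c[3] class_id=NULL → no match; kept with NULLs on the s side.
- c[4] class_id=6 → no match; kept with NULLs on the s side.
- c[5] class_id=3 → no match; kept with NULLs on the s side.
- c[6] class_id=5 → 3 match(es) in s → 3 row(s).
- c[7] class_id=3 → no match; kept with NULLs on the s side.
- c[8] class_id=8 → no match; kept with NULLs on the s side.
- 1 s row(s) had no c match → kept, c columns NULL.

NULL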